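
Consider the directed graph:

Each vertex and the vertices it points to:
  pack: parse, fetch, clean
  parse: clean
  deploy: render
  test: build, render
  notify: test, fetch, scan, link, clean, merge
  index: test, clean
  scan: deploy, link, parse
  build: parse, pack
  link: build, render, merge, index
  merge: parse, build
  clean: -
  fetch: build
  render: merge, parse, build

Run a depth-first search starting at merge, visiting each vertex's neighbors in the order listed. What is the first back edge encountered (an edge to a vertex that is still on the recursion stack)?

DFS from merge (visiting each vertex's neighbors in the order listed); mark gray on enter, black on exit:
merge gray
  parse gray
    clean gray
    clean black
  parse black
  build gray
    build→parse: parse black — skip
    pack gray
      pack→parse: parse black — skip
      fetch gray
        fetch→build: build is gray → back edge
First back edge: fetch → build.

fetch->build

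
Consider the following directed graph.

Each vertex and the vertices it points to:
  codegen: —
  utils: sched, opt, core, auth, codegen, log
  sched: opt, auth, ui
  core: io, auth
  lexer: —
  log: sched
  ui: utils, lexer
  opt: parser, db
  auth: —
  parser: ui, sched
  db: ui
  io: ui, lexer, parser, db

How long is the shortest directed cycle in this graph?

For each vertex v, BFS finds the shortest path from v back to v.
The shortest such closed walk is utils → sched → ui → utils, length 3.

3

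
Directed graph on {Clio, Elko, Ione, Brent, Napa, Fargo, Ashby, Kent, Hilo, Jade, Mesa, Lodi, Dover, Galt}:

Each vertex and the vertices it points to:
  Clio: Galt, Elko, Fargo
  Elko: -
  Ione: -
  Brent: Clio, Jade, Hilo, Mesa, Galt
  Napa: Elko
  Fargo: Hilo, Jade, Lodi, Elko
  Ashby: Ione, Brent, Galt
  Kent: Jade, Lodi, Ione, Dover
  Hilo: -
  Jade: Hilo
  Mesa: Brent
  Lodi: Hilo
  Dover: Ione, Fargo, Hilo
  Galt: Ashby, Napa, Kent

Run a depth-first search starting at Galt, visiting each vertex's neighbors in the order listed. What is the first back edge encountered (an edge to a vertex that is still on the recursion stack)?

Clio->Galt

DFS from Galt (visiting each vertex's neighbors in the order listed); mark gray on enter, black on exit:
Galt gray
  Ashby gray
    Ione gray
    Ione black
    Brent gray
      Clio gray
        Clio→Galt: Galt is gray → back edge
First back edge: Clio → Galt.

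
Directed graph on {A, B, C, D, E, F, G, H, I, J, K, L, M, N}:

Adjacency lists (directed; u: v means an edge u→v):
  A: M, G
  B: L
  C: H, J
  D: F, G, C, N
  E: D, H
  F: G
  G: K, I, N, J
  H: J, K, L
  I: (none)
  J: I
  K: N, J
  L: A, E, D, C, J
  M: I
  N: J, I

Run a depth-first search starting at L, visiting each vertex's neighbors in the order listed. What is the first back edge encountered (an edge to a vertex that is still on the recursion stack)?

H→L

DFS from L (visiting each vertex's neighbors in the order listed); mark gray on enter, black on exit:
L gray
  A gray
    M gray
      I gray
      I black
    M black
    G gray
      K gray
        N gray
          J gray
            J→I: I black — skip
          J black
          N→I: I black — skip
        N black
        K→J: J black — skip
      K black
      G→I: I black — skip
      G→N: N black — skip
      G→J: J black — skip
    G black
  A black
  E gray
    D gray
      F gray
        F→G: G black — skip
      F black
      D→G: G black — skip
      C gray
        H gray
          H→J: J black — skip
          H→K: K black — skip
          H→L: L is gray → back edge
First back edge: H → L.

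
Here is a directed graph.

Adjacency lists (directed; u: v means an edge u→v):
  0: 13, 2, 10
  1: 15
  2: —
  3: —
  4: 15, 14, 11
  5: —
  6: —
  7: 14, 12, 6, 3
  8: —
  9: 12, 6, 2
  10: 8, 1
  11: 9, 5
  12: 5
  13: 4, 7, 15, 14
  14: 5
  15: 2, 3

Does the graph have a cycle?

DFS with white/gray/black marking, starting from 4:
4 gray
  15 gray
    2 gray
    2 black
    3 gray
    3 black
  15 black
  14 gray
    5 gray
    5 black
  14 black
  11 gray
    9 gray
      12 gray
        12→5: 5 black — skip
      12 black
      6 gray
      6 black
      9→2: 2 black — skip
    9 black
    11→5: 5 black — skip
  11 black
4 black
0 gray
  13 gray
    13→4: 4 black — skip
    7 gray
      7→14: 14 black — skip
      7→12: 12 black — skip
      7→6: 6 black — skip
      7→3: 3 black — skip
    7 black
    13→15: 15 black — skip
    13→14: 14 black — skip
  13 black
  0→2: 2 black — skip
  10 gray
    8 gray
    8 black
    1 gray
      1→15: 15 black — skip
    1 black
  10 black
0 black
Every edge goes to a white or black vertex — no back edge, so the graph is acyclic.

No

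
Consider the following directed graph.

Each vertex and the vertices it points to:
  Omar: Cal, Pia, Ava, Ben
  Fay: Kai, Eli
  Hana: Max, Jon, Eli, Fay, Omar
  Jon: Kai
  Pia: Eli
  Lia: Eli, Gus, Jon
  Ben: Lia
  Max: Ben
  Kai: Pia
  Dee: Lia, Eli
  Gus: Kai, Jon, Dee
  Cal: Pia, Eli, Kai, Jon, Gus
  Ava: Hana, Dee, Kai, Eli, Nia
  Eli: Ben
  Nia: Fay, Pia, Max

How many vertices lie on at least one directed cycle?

11

A vertex is on a directed cycle iff it belongs to a strongly connected component of size ≥ 2 (or has a self-loop).
The vertices on cycles are {Ava, Ben, Dee, Eli, Gus, Jon, Kai, Lia, Pia, Hana, Omar} — 11 in total.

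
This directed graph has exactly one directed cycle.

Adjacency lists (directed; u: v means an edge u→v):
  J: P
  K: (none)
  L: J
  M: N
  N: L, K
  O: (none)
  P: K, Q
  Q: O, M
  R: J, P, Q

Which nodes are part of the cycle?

J, L, M, N, P, Q

DFS with gray/black marking from Q:
Q gray
  O gray
  O black
  M gray
    N gray
      L gray
        J gray
          P gray
            K gray
            K black
            P→Q: Q is gray → back edge
Back edge closes the cycle Q → M → N → L → J → P → Q; its vertices are {J, L, M, N, P, Q}.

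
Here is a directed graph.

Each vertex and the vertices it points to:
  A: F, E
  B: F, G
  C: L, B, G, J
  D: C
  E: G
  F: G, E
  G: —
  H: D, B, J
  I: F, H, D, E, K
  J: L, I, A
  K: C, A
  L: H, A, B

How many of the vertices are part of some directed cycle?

A vertex is on a directed cycle iff it belongs to a strongly connected component of size ≥ 2 (or has a self-loop).
The vertices on cycles are {C, D, H, I, J, K, L} — 7 in total.

7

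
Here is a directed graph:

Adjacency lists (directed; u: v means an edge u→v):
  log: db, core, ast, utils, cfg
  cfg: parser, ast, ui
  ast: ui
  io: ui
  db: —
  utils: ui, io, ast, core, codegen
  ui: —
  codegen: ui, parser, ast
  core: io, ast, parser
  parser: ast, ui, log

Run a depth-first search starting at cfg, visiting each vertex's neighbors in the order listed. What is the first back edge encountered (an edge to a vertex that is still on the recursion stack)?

core→parser

DFS from cfg (visiting each vertex's neighbors in the order listed); mark gray on enter, black on exit:
cfg gray
  parser gray
    ast gray
      ui gray
      ui black
    ast black
    parser→ui: ui black — skip
    log gray
      db gray
      db black
      core gray
        io gray
          io→ui: ui black — skip
        io black
        core→ast: ast black — skip
        core→parser: parser is gray → back edge
First back edge: core → parser.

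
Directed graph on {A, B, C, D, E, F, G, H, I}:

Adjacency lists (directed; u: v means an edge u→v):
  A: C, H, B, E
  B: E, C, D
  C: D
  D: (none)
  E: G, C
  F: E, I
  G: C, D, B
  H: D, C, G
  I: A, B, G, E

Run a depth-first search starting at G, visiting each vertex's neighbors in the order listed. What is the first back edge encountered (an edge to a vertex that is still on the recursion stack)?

E->G

DFS from G (visiting each vertex's neighbors in the order listed); mark gray on enter, black on exit:
G gray
  C gray
    D gray
    D black
  C black
  G→D: D black — skip
  B gray
    E gray
      E→G: G is gray → back edge
First back edge: E → G.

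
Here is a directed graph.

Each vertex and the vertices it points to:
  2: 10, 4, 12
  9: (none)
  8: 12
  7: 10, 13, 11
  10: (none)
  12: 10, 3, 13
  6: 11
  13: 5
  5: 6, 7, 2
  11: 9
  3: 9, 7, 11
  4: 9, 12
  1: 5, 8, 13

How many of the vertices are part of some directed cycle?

7

A vertex is on a directed cycle iff it belongs to a strongly connected component of size ≥ 2 (or has a self-loop).
The vertices on cycles are {2, 3, 4, 5, 7, 12, 13} — 7 in total.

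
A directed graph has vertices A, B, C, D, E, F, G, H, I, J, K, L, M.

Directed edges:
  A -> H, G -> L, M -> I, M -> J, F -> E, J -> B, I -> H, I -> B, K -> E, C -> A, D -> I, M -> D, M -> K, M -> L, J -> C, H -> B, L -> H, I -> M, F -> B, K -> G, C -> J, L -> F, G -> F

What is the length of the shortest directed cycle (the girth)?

2

For each vertex v, BFS finds the shortest path from v back to v.
The shortest such closed walk is M → I → M, length 2.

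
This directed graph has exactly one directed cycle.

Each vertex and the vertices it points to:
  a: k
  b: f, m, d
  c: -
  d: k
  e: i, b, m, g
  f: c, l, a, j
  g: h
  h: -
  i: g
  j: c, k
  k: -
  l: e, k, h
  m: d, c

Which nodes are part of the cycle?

DFS with gray/black marking from e:
e gray
  i gray
    g gray
      h gray
      h black
    g black
  i black
  b gray
    f gray
      c gray
      c black
      l gray
        l→e: e is gray → back edge
Back edge closes the cycle e → b → f → l → e; its vertices are {b, e, f, l}.

b, e, f, l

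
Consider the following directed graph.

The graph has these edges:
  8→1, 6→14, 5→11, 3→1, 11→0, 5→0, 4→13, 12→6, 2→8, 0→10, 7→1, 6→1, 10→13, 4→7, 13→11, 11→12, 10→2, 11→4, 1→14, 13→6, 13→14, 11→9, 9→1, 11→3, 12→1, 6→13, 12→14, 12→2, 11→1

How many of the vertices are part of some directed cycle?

7

A vertex is on a directed cycle iff it belongs to a strongly connected component of size ≥ 2 (or has a self-loop).
The vertices on cycles are {0, 4, 6, 10, 11, 12, 13} — 7 in total.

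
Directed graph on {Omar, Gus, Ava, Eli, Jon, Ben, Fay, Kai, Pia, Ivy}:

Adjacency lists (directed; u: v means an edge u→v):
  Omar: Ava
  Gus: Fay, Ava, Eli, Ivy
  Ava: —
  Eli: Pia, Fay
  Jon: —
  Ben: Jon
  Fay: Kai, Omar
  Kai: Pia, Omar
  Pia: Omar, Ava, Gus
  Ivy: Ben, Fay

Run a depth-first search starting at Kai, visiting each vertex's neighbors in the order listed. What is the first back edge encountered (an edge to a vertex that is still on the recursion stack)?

Fay→Kai

DFS from Kai (visiting each vertex's neighbors in the order listed); mark gray on enter, black on exit:
Kai gray
  Pia gray
    Omar gray
      Ava gray
      Ava black
    Omar black
    Pia→Ava: Ava black — skip
    Gus gray
      Fay gray
        Fay→Kai: Kai is gray → back edge
First back edge: Fay → Kai.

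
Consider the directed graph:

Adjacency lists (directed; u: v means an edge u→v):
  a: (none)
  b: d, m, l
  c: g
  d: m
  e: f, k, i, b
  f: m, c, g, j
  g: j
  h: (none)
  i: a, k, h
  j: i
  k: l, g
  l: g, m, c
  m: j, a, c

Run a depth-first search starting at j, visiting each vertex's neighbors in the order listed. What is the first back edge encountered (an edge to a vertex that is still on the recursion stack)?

g->j

DFS from j (visiting each vertex's neighbors in the order listed); mark gray on enter, black on exit:
j gray
  i gray
    a gray
    a black
    k gray
      l gray
        g gray
          g→j: j is gray → back edge
First back edge: g → j.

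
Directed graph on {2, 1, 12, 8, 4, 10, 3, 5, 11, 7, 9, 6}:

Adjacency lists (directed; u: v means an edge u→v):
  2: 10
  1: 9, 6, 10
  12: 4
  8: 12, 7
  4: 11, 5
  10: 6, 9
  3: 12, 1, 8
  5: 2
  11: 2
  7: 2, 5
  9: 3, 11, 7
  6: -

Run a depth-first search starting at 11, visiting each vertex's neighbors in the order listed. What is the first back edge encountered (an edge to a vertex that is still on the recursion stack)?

4→11

DFS from 11 (visiting each vertex's neighbors in the order listed); mark gray on enter, black on exit:
11 gray
  2 gray
    10 gray
      6 gray
      6 black
      9 gray
        3 gray
          12 gray
            4 gray
              4→11: 11 is gray → back edge
First back edge: 4 → 11.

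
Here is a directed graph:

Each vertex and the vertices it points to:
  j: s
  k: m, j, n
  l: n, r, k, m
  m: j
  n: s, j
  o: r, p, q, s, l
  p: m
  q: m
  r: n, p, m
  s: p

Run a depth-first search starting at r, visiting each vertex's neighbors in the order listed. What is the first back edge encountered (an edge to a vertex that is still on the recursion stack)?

DFS from r (visiting each vertex's neighbors in the order listed); mark gray on enter, black on exit:
r gray
  n gray
    s gray
      p gray
        m gray
          j gray
            j→s: s is gray → back edge
First back edge: j → s.

j→s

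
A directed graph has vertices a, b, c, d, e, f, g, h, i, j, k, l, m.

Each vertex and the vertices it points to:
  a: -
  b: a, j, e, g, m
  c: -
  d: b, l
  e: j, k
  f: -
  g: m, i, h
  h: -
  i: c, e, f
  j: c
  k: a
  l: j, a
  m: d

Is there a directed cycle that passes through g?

g is on a cycle iff g can reach itself via ≥1 edge.
g → m → d → b → g — yes.

Yes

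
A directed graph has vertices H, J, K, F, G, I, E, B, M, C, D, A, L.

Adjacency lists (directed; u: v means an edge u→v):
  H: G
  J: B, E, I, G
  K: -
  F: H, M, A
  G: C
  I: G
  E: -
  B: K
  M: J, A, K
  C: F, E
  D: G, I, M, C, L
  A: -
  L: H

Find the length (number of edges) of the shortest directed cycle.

4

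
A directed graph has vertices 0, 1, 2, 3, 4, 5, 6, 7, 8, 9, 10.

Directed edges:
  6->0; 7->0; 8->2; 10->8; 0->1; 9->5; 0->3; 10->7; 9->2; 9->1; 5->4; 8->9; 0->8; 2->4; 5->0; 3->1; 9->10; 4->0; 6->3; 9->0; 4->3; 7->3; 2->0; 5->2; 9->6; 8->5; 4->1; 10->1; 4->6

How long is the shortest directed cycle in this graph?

3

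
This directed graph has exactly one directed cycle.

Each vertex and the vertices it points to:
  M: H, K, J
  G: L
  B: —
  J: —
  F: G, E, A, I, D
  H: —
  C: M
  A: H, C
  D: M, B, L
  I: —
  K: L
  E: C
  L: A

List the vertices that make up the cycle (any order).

A, C, K, L, M

DFS with gray/black marking from A:
A gray
  H gray
  H black
  C gray
    M gray
      M→H: H black — skip
      K gray
        L gray
          L→A: A is gray → back edge
Back edge closes the cycle A → C → M → K → L → A; its vertices are {A, C, K, L, M}.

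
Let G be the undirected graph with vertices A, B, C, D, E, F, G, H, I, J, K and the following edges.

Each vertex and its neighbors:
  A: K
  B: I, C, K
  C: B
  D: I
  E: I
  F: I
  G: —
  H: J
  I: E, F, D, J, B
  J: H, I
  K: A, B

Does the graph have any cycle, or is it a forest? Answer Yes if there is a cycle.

No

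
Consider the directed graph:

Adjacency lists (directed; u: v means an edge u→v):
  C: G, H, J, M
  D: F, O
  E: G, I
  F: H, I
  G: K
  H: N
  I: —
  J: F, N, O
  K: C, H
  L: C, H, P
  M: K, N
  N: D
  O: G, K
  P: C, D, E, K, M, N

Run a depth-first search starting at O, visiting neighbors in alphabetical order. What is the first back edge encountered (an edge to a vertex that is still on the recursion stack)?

DFS from O (visiting neighbors in alphabetical order); mark gray on enter, black on exit:
O gray
  G gray
    K gray
      C gray
        C→G: G is gray → back edge
First back edge: C → G.

C->G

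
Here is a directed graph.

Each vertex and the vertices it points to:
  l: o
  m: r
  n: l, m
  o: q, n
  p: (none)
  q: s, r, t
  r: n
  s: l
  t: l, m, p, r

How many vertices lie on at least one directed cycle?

8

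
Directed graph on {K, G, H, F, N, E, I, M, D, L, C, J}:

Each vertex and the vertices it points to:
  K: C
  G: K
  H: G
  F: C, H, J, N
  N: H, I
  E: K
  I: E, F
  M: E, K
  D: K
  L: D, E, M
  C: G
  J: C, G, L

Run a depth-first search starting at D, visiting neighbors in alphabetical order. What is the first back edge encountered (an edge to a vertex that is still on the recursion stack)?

G->K

DFS from D (visiting neighbors in alphabetical order); mark gray on enter, black on exit:
D gray
  K gray
    C gray
      G gray
        G→K: K is gray → back edge
First back edge: G → K.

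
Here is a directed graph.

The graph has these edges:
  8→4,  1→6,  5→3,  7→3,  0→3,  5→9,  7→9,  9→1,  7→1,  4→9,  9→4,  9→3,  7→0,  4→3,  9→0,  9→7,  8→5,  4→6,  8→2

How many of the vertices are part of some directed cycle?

A vertex is on a directed cycle iff it belongs to a strongly connected component of size ≥ 2 (or has a self-loop).
The vertices on cycles are {4, 7, 9} — 3 in total.

3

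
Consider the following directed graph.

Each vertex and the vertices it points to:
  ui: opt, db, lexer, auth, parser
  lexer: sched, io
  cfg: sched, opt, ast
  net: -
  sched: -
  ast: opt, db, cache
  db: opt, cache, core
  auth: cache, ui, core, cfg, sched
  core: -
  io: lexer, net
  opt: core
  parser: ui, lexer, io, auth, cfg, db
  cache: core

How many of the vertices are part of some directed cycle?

5

A vertex is on a directed cycle iff it belongs to a strongly connected component of size ≥ 2 (or has a self-loop).
The vertices on cycles are {io, ui, auth, lexer, parser} — 5 in total.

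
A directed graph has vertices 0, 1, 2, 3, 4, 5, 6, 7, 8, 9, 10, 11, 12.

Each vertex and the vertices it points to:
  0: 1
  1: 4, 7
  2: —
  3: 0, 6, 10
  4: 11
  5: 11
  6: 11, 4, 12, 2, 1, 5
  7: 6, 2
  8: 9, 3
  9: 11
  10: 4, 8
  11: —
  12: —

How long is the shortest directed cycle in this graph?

For each vertex v, BFS finds the shortest path from v back to v.
The shortest such closed walk is 3 → 10 → 8 → 3, length 3.

3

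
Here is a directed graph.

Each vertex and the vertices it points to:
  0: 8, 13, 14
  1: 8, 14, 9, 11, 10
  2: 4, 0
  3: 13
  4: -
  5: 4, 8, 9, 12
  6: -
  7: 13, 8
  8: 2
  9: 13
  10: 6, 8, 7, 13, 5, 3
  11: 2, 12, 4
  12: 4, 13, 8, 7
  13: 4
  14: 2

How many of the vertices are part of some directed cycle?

4

A vertex is on a directed cycle iff it belongs to a strongly connected component of size ≥ 2 (or has a self-loop).
The vertices on cycles are {0, 2, 8, 14} — 4 in total.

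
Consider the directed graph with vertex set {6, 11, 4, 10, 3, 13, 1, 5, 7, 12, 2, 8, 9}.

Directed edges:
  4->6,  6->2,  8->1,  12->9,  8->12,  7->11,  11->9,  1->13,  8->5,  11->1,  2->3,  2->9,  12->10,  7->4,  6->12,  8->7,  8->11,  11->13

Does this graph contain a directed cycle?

No

DFS with white/gray/black marking, starting from 2:
2 gray
  3 gray
  3 black
  9 gray
  9 black
2 black
6 gray
  12 gray
    12→9: 9 black — skip
    10 gray
    10 black
  12 black
  6→2: 2 black — skip
6 black
11 gray
  11→9: 9 black — skip
  13 gray
  13 black
  1 gray
    1→13: 13 black — skip
  1 black
11 black
4 gray
  4→6: 6 black — skip
4 black
5 gray
5 black
7 gray
  7→11: 11 black — skip
  7→4: 4 black — skip
7 black
8 gray
  8→11: 11 black — skip
  8→5: 5 black — skip
  8→1: 1 black — skip
  8→7: 7 black — skip
  8→12: 12 black — skip
8 black
Every edge goes to a white or black vertex — no back edge, so the graph is acyclic.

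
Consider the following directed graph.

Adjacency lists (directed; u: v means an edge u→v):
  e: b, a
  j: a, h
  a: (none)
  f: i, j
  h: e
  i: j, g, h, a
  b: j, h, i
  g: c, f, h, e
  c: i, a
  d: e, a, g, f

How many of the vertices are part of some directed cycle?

A vertex is on a directed cycle iff it belongs to a strongly connected component of size ≥ 2 (or has a self-loop).
The vertices on cycles are {b, c, e, f, g, h, i, j} — 8 in total.

8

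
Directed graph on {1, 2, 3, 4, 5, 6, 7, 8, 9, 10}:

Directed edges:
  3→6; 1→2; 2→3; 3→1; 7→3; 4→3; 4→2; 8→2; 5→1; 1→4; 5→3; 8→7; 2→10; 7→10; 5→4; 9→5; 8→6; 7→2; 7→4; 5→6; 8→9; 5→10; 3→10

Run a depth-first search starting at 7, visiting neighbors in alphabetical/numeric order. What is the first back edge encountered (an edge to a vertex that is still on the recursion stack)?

1→2

DFS from 7 (visiting neighbors in alphabetical/numeric order); mark gray on enter, black on exit:
7 gray
  2 gray
    3 gray
      1 gray
        1→2: 2 is gray → back edge
First back edge: 1 → 2.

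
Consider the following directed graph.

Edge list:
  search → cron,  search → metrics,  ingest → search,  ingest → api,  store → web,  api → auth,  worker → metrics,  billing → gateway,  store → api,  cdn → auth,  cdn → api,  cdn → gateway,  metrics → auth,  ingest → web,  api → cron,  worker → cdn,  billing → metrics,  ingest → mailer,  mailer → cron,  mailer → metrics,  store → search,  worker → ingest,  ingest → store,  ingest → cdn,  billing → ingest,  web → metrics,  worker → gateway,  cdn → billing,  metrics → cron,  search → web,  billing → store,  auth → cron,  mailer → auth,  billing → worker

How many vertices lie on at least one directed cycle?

4

A vertex is on a directed cycle iff it belongs to a strongly connected component of size ≥ 2 (or has a self-loop).
The vertices on cycles are {cdn, ingest, worker, billing} — 4 in total.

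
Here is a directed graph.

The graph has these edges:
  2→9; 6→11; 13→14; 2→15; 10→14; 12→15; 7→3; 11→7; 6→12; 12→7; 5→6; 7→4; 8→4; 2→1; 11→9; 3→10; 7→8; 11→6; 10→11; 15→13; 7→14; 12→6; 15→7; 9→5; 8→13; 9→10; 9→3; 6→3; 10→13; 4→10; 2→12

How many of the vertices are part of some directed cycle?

11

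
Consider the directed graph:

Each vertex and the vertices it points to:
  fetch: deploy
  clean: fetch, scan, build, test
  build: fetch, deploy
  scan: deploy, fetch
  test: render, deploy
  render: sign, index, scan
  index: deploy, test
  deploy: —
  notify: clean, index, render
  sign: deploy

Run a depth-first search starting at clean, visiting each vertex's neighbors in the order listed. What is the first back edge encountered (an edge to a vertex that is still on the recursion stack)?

index→test

DFS from clean (visiting each vertex's neighbors in the order listed); mark gray on enter, black on exit:
clean gray
  fetch gray
    deploy gray
    deploy black
  fetch black
  scan gray
    scan→deploy: deploy black — skip
    scan→fetch: fetch black — skip
  scan black
  build gray
    build→fetch: fetch black — skip
    build→deploy: deploy black — skip
  build black
  test gray
    render gray
      sign gray
        sign→deploy: deploy black — skip
      sign black
      index gray
        index→deploy: deploy black — skip
        index→test: test is gray → back edge
First back edge: index → test.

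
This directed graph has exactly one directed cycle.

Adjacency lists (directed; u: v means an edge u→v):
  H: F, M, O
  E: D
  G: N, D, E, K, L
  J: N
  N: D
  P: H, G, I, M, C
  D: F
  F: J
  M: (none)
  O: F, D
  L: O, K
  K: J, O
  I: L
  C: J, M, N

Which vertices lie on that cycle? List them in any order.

D, F, J, N

DFS with gray/black marking from J:
J gray
  N gray
    D gray
      F gray
        F→J: J is gray → back edge
Back edge closes the cycle J → N → D → F → J; its vertices are {D, F, J, N}.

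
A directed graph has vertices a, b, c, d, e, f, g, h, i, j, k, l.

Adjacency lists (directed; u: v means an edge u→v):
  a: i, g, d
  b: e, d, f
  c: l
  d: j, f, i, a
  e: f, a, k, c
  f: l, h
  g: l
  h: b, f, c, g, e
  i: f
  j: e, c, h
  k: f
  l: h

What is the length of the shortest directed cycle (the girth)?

2

For each vertex v, BFS finds the shortest path from v back to v.
The shortest such closed walk is h → f → h, length 2.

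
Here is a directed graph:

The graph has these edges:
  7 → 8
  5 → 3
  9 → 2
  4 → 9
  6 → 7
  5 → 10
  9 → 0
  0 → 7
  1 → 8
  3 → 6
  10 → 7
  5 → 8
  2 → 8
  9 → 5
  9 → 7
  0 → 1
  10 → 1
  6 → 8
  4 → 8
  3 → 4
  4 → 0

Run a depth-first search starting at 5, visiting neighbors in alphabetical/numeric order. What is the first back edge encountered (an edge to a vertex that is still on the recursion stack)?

9->5

DFS from 5 (visiting neighbors in alphabetical/numeric order); mark gray on enter, black on exit:
5 gray
  3 gray
    4 gray
      0 gray
        1 gray
          8 gray
          8 black
        1 black
        7 gray
          7→8: 8 black — skip
        7 black
      0 black
      4→8: 8 black — skip
      9 gray
        9→0: 0 black — skip
        2 gray
          2→8: 8 black — skip
        2 black
        9→5: 5 is gray → back edge
First back edge: 9 → 5.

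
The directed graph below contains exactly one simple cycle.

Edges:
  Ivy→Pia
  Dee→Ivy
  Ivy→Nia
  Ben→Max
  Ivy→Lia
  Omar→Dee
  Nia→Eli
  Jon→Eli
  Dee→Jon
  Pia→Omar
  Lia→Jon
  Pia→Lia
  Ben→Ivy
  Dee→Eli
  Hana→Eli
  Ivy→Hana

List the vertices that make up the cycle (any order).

Dee, Ivy, Pia, Omar

DFS with gray/black marking from Ivy:
Ivy gray
  Hana gray
    Eli gray
    Eli black
  Hana black
  Nia gray
    Nia→Eli: Eli black — skip
  Nia black
  Pia gray
    Lia gray
      Jon gray
        Jon→Eli: Eli black — skip
      Jon black
    Lia black
    Omar gray
      Dee gray
        Dee→Jon: Jon black — skip
        Dee→Ivy: Ivy is gray → back edge
Back edge closes the cycle Ivy → Pia → Omar → Dee → Ivy; its vertices are {Dee, Ivy, Pia, Omar}.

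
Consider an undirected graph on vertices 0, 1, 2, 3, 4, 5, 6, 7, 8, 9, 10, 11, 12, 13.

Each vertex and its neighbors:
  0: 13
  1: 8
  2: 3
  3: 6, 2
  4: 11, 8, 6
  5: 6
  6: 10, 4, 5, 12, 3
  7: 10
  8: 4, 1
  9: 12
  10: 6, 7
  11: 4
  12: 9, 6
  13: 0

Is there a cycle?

No

DFS, tracking each vertex's parent; an edge to a visited non-parent vertex closes a cycle.
Start from 0:
visit 0 (parent –)
  visit 13 (parent 0)
    13–0: parent, skip
visit 1 (parent –)
  visit 8 (parent 1)
    visit 4 (parent 8)
      visit 11 (parent 4)
        11–4: parent, skip
      4–8: parent, skip
      visit 6 (parent 4)
        visit 10 (parent 6)
          10–6: parent, skip
          visit 7 (parent 10)
            7–10: parent, skip
        6–4: parent, skip
        visit 5 (parent 6)
          5–6: parent, skip
        visit 12 (parent 6)
          visit 9 (parent 12)
            9–12: parent, skip
          12–6: parent, skip
        visit 3 (parent 6)
          3–6: parent, skip
          visit 2 (parent 3)
            2–3: parent, skip
    8–1: parent, skip
No non-parent visited neighbor found — the graph is a forest.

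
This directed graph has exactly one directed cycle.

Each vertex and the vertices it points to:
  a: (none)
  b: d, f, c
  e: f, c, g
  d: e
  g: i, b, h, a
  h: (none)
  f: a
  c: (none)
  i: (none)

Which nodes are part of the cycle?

DFS with gray/black marking from g:
g gray
  i gray
  i black
  b gray
    d gray
      e gray
        f gray
          a gray
          a black
        f black
        c gray
        c black
        e→g: g is gray → back edge
Back edge closes the cycle g → b → d → e → g; its vertices are {b, d, e, g}.

b, d, e, g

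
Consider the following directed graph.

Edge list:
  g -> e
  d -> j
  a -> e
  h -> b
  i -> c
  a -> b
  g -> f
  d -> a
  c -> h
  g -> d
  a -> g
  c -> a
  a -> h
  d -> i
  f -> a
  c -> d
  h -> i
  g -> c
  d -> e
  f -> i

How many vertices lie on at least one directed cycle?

7

A vertex is on a directed cycle iff it belongs to a strongly connected component of size ≥ 2 (or has a self-loop).
The vertices on cycles are {a, c, d, f, g, h, i} — 7 in total.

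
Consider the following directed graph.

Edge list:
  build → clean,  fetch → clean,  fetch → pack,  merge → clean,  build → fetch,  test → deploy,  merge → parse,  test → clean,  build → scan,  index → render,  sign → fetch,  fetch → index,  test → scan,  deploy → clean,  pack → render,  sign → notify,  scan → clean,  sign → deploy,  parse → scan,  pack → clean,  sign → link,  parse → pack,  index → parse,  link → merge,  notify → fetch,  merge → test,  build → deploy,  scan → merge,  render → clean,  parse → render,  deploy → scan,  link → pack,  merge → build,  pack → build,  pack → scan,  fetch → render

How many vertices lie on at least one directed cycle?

A vertex is on a directed cycle iff it belongs to a strongly connected component of size ≥ 2 (or has a self-loop).
The vertices on cycles are {pack, scan, test, build, fetch, index, merge, parse, deploy} — 9 in total.

9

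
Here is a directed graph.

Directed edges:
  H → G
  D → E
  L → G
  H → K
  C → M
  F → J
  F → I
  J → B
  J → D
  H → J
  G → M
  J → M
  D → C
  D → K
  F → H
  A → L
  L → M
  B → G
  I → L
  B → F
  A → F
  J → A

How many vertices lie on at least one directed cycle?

5

A vertex is on a directed cycle iff it belongs to a strongly connected component of size ≥ 2 (or has a self-loop).
The vertices on cycles are {A, B, F, H, J} — 5 in total.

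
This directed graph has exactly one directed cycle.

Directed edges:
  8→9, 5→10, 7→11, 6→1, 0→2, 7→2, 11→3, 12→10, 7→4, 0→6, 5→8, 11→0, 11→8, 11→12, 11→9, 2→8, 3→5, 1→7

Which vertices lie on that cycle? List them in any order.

DFS with gray/black marking from 11:
11 gray
  12 gray
    10 gray
    10 black
  12 black
  0 gray
    2 gray
      8 gray
        9 gray
        9 black
      8 black
    2 black
    6 gray
      1 gray
        7 gray
          7→2: 2 black — skip
          7→11: 11 is gray → back edge
Back edge closes the cycle 11 → 0 → 6 → 1 → 7 → 11; its vertices are {0, 1, 6, 7, 11}.

0, 1, 6, 7, 11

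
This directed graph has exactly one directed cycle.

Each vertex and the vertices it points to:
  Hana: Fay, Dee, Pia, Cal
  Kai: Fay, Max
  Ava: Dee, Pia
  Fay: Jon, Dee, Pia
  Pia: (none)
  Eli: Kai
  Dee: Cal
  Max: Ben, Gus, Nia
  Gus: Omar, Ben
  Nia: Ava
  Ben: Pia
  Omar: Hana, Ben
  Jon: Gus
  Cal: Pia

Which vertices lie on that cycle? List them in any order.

Fay, Gus, Jon, Hana, Omar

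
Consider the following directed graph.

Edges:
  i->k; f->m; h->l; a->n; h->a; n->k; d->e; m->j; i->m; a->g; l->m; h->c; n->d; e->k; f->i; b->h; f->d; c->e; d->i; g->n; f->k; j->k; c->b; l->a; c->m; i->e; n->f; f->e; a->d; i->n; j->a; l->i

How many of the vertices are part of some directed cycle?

11

A vertex is on a directed cycle iff it belongs to a strongly connected component of size ≥ 2 (or has a self-loop).
The vertices on cycles are {a, b, c, d, f, g, h, i, j, m, n} — 11 in total.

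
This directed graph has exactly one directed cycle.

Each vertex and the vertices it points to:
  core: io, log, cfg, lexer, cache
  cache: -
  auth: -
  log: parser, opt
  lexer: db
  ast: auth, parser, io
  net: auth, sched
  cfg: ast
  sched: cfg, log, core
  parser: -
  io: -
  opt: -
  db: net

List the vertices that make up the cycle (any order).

DFS with gray/black marking from sched:
sched gray
  cfg gray
    ast gray
      auth gray
      auth black
      parser gray
      parser black
      io gray
      io black
    ast black
  cfg black
  log gray
    log→parser: parser black — skip
    opt gray
    opt black
  log black
  core gray
    core→io: io black — skip
    core→log: log black — skip
    core→cfg: cfg black — skip
    lexer gray
      db gray
        net gray
          net→auth: auth black — skip
          net→sched: sched is gray → back edge
Back edge closes the cycle sched → core → lexer → db → net → sched; its vertices are {db, net, core, lexer, sched}.

db, net, core, lexer, sched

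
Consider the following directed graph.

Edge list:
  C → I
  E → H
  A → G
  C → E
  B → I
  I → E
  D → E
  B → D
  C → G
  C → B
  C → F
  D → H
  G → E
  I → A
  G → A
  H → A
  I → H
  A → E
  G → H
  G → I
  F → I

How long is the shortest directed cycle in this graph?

For each vertex v, BFS finds the shortest path from v back to v.
The shortest such closed walk is G → A → G, length 2.

2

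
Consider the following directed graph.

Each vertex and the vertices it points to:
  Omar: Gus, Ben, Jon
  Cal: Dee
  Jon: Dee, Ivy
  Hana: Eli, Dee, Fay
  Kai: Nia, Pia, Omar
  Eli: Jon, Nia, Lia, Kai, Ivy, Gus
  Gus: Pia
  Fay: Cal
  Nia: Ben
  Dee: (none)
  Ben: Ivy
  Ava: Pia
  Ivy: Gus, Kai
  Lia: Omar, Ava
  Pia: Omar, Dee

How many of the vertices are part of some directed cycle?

A vertex is on a directed cycle iff it belongs to a strongly connected component of size ≥ 2 (or has a self-loop).
The vertices on cycles are {Ben, Gus, Ivy, Jon, Kai, Nia, Pia, Omar} — 8 in total.

8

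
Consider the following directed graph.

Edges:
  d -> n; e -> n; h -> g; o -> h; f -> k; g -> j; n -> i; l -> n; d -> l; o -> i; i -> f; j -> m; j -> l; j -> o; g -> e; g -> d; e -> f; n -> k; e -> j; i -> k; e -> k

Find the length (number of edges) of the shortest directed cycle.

4

For each vertex v, BFS finds the shortest path from v back to v.
The shortest such closed walk is g → j → o → h → g, length 4.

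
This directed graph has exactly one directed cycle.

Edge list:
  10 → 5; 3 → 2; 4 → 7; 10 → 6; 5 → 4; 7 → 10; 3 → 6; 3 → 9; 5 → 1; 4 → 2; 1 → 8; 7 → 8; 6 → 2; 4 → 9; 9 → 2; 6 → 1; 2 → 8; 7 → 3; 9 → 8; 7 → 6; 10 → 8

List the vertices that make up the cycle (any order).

4, 5, 7, 10

DFS with gray/black marking from 4:
4 gray
  9 gray
    8 gray
    8 black
    2 gray
      2→8: 8 black — skip
    2 black
  9 black
  7 gray
    10 gray
      5 gray
        5→4: 4 is gray → back edge
Back edge closes the cycle 4 → 7 → 10 → 5 → 4; its vertices are {4, 5, 7, 10}.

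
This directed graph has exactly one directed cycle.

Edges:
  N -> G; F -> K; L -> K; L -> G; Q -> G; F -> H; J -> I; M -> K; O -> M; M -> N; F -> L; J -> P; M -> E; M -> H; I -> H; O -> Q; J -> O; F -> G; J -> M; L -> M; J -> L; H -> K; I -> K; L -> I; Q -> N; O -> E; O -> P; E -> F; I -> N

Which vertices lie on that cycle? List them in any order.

DFS with gray/black marking from L:
L gray
  I gray
    H gray
      K gray
      K black
    H black
    I→K: K black — skip
    N gray
      G gray
      G black
    N black
  I black
  L→G: G black — skip
  M gray
    E gray
      F gray
        F→L: L is gray → back edge
Back edge closes the cycle L → M → E → F → L; its vertices are {E, F, L, M}.

E, F, L, M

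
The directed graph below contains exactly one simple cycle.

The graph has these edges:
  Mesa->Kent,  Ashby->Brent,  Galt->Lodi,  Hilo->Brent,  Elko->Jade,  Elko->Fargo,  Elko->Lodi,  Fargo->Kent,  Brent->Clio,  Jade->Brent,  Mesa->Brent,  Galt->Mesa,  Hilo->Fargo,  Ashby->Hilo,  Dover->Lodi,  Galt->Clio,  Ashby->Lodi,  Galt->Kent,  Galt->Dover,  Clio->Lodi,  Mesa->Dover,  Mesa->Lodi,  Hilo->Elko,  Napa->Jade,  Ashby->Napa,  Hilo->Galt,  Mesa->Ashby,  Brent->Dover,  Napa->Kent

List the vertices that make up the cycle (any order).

Galt, Hilo, Mesa, Ashby

DFS with gray/black marking from Ashby:
Ashby gray
  Brent gray
    Clio gray
      Lodi gray
      Lodi black
    Clio black
    Dover gray
      Dover→Lodi: Lodi black — skip
    Dover black
  Brent black
  Hilo gray
    Fargo gray
      Kent gray
      Kent black
    Fargo black
    Hilo→Brent: Brent black — skip
    Elko gray
      Elko→Lodi: Lodi black — skip
      Jade gray
        Jade→Brent: Brent black — skip
      Jade black
      Elko→Fargo: Fargo black — skip
    Elko black
    Galt gray
      Galt→Clio: Clio black — skip
      Mesa gray
        Mesa→Brent: Brent black — skip
        Mesa→Lodi: Lodi black — skip
        Mesa→Dover: Dover black — skip
        Mesa→Ashby: Ashby is gray → back edge
Back edge closes the cycle Ashby → Hilo → Galt → Mesa → Ashby; its vertices are {Galt, Hilo, Mesa, Ashby}.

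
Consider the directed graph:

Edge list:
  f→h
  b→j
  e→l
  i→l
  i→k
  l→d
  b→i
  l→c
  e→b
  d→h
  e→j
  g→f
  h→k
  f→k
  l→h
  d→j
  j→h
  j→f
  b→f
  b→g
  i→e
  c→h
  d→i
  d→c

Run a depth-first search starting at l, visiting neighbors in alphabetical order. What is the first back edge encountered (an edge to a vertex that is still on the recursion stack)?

DFS from l (visiting neighbors in alphabetical order); mark gray on enter, black on exit:
l gray
  c gray
    h gray
      k gray
      k black
    h black
  c black
  d gray
    d→c: c black — skip
    d→h: h black — skip
    i gray
      e gray
        b gray
          f gray
            f→h: h black — skip
            f→k: k black — skip
          f black
          g gray
            g→f: f black — skip
          g black
          b→i: i is gray → back edge
First back edge: b → i.

b→i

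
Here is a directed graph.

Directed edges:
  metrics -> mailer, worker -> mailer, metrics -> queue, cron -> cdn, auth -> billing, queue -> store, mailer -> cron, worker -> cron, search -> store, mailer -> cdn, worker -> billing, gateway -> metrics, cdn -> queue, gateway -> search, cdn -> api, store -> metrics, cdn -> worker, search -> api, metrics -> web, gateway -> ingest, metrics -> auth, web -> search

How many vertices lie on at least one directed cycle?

9

A vertex is on a directed cycle iff it belongs to a strongly connected component of size ≥ 2 (or has a self-loop).
The vertices on cycles are {cdn, web, cron, queue, store, mailer, search, worker, metrics} — 9 in total.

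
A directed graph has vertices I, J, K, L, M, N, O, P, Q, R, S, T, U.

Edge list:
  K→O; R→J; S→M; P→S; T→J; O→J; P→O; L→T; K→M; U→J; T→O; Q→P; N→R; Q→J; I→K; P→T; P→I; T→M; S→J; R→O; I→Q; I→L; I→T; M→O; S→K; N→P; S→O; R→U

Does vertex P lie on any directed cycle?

Yes

P is on a cycle iff P can reach itself via ≥1 edge.
P → I → Q → P — yes.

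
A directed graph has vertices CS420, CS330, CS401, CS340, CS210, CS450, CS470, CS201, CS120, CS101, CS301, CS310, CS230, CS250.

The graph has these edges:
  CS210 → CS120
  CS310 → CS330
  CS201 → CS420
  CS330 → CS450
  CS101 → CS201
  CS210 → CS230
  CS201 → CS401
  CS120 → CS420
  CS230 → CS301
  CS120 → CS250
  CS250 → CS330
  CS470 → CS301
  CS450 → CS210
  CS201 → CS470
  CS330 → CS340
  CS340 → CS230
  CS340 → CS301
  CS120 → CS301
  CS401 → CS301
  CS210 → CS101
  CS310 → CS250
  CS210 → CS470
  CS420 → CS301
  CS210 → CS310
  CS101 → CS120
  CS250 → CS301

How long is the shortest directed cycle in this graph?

For each vertex v, BFS finds the shortest path from v back to v.
The shortest such closed walk is CS210 → CS310 → CS330 → CS450 → CS210, length 4.

4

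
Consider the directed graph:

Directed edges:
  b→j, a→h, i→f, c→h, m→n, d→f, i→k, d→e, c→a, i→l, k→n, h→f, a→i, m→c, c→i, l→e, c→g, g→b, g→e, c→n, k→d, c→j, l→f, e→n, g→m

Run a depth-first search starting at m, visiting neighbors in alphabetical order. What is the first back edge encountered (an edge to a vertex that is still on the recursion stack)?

DFS from m (visiting neighbors in alphabetical order); mark gray on enter, black on exit:
m gray
  c gray
    a gray
      h gray
        f gray
        f black
      h black
      i gray
        i→f: f black — skip
        k gray
          d gray
            e gray
              n gray
              n black
            e black
            d→f: f black — skip
          d black
          k→n: n black — skip
        k black
        l gray
          l→e: e black — skip
          l→f: f black — skip
        l black
      i black
    a black
    g gray
      b gray
        j gray
        j black
      b black
      g→e: e black — skip
      g→m: m is gray → back edge
First back edge: g → m.

g→m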